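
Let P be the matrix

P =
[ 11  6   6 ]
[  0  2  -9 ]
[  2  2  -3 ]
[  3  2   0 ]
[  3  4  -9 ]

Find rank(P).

2

Row reduce to echelon form.
R3 ← R3 − (2/11)·R1: [0, 10/11, -45/11]
R4 ← R4 − (3/11)·R1: [0, 4/11, -18/11]
R5 ← R5 − (3/11)·R1: [0, 26/11, -117/11]
R3 ← R3 − (5/11)·R2: [0, 0, 0]
R4 ← R4 − (2/11)·R2: [0, 0, 0]
R5 ← R5 − (13/11)·R2: [0, 0, 0]
Echelon form has 2 nonzero rows, so rank(P) = 2.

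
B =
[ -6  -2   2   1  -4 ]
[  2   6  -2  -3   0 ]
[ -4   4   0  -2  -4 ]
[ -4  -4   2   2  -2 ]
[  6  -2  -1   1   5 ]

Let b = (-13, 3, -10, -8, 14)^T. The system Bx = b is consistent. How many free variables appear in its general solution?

3

Row reduce the augmented matrix [B | b].
R2 ← R2 + (1/3)·R1: [0, 16/3, -4/3, -8/3, -4/3, -4/3]
R3 ← R3 − (2/3)·R1: [0, 16/3, -4/3, -8/3, -4/3, -4/3]
R4 ← R4 − (2/3)·R1: [0, -8/3, 2/3, 4/3, 2/3, 2/3]
R5 ← R5 + R1: [0, -4, 1, 2, 1, 1]
R3 ← R3 − R2: [0, 0, 0, 0, 0, 0]
R4 ← R4 + (1/2)·R2: [0, 0, 0, 0, 0, 0]
R5 ← R5 + (3/4)·R2: [0, 0, 0, 0, 0, 0]
The echelon form has 2 nonzero rows, and every pivot lies in the first 5 columns, so rank(B) = rank([B|b]) = 2.
The system is consistent.
Free variables = (unknowns) − (rank) = 5 − 2 = 3.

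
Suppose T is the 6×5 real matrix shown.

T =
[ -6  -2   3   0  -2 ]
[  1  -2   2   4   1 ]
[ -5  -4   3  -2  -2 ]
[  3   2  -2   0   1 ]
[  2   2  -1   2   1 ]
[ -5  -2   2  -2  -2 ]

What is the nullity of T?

2

Row reduce to echelon form.
R2 ← R2 + (1/6)·R1: [0, -7/3, 5/2, 4, 2/3]
R3 ← R3 − (5/6)·R1: [0, -7/3, 1/2, -2, -1/3]
R4 ← R4 + (1/2)·R1: [0, 1, -1/2, 0, 0]
R5 ← R5 + (1/3)·R1: [0, 4/3, 0, 2, 1/3]
R6 ← R6 − (5/6)·R1: [0, -1/3, -1/2, -2, -1/3]
R3 ← R3 − R2: [0, 0, -2, -6, -1]
R4 ← R4 + (3/7)·R2: [0, 0, 4/7, 12/7, 2/7]
R5 ← R5 + (4/7)·R2: [0, 0, 10/7, 30/7, 5/7]
R6 ← R6 − (1/7)·R2: [0, 0, -6/7, -18/7, -3/7]
R4 ← R4 + (2/7)·R3: [0, 0, 0, 0, 0]
R5 ← R5 + (5/7)·R3: [0, 0, 0, 0, 0]
R6 ← R6 − (3/7)·R3: [0, 0, 0, 0, 0]
3 nonzero rows, so rank(T) = 3.
T has 5 columns; by rank–nullity, nullity = 5 − 3 = 2.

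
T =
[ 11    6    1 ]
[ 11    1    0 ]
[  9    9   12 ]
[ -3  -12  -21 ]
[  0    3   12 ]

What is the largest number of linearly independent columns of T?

Row reduce to echelon form.
R2 ← R2 − R1: [0, -5, -1]
R3 ← R3 − (9/11)·R1: [0, 45/11, 123/11]
R4 ← R4 + (3/11)·R1: [0, -114/11, -228/11]
R3 ← R3 + (9/11)·R2: [0, 0, 114/11]
R4 ← R4 − (114/55)·R2: [0, 0, -1026/55]
R5 ← R5 + (3/5)·R2: [0, 0, 57/5]
R4 ← R4 + (9/5)·R3: [0, 0, 0]
R5 ← R5 − (11/10)·R3: [0, 0, 0]
Echelon form has 3 nonzero rows, so rank(T) = 3.
The rank gives the maximum number of linearly independent columns: 3.

3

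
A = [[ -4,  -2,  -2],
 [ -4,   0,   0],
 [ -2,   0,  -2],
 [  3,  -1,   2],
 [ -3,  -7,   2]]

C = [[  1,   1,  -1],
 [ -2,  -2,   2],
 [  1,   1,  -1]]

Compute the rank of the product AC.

First compute AC:
[[ -2,  -2,   2],
 [ -4,  -4,   4],
 [ -4,  -4,   4],
 [  7,   7,  -7],
 [ 13,  13, -13]]
Now row reduce the product.
R2 ← R2 − (2)·R1: [0, 0, 0]
R3 ← R3 − (2)·R1: [0, 0, 0]
R4 ← R4 + (7/2)·R1: [0, 0, 0]
R5 ← R5 + (13/2)·R1: [0, 0, 0]
1 nonzero row, so rank(AC) = 1.

1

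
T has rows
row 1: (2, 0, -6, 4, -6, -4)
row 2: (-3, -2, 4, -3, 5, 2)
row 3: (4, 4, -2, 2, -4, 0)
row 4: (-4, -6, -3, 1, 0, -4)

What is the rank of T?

2

Row reduce to echelon form.
R2 ← R2 + (3/2)·R1: [0, -2, -5, 3, -4, -4]
R3 ← R3 − (2)·R1: [0, 4, 10, -6, 8, 8]
R4 ← R4 + (2)·R1: [0, -6, -15, 9, -12, -12]
R3 ← R3 + (2)·R2: [0, 0, 0, 0, 0, 0]
R4 ← R4 − (3)·R2: [0, 0, 0, 0, 0, 0]
Echelon form has 2 nonzero rows, so rank(T) = 2.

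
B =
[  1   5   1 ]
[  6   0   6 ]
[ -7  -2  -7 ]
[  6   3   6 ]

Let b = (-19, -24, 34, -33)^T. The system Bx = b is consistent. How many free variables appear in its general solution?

Row reduce the augmented matrix [B | b].
R2 ← R2 − (6)·R1: [0, -30, 0, 90]
R3 ← R3 + (7)·R1: [0, 33, 0, -99]
R4 ← R4 − (6)·R1: [0, -27, 0, 81]
R3 ← R3 + (11/10)·R2: [0, 0, 0, 0]
R4 ← R4 − (9/10)·R2: [0, 0, 0, 0]
The echelon form has 2 nonzero rows, and every pivot lies in the first 3 columns, so rank(B) = rank([B|b]) = 2.
The system is consistent.
Free variables = (unknowns) − (rank) = 3 − 2 = 1.

1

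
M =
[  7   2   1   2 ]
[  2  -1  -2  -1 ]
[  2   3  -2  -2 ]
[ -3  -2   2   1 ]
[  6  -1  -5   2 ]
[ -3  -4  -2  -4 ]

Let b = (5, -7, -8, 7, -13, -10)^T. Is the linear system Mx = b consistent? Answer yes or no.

yes

Row reduce the augmented matrix [M | b].
R2 ← R2 − (2/7)·R1: [0, -11/7, -16/7, -11/7, -59/7]
R3 ← R3 − (2/7)·R1: [0, 17/7, -16/7, -18/7, -66/7]
R4 ← R4 + (3/7)·R1: [0, -8/7, 17/7, 13/7, 64/7]
R5 ← R5 − (6/7)·R1: [0, -19/7, -41/7, 2/7, -121/7]
R6 ← R6 + (3/7)·R1: [0, -22/7, -11/7, -22/7, -55/7]
R3 ← R3 + (17/11)·R2: [0, 0, -64/11, -5, -247/11]
R4 ← R4 − (8/11)·R2: [0, 0, 45/11, 3, 168/11]
R5 ← R5 − (19/11)·R2: [0, 0, -21/11, 3, -30/11]
R6 ← R6 − (2)·R2: [0, 0, 3, 0, 9]
R4 ← R4 + (45/64)·R3: [0, 0, 0, -33/64, -33/64]
R5 ← R5 − (21/64)·R3: [0, 0, 0, 297/64, 297/64]
R6 ← R6 + (33/64)·R3: [0, 0, 0, -165/64, -165/64]
R5 ← R5 + (9)·R4: [0, 0, 0, 0, 0]
R6 ← R6 − (5)·R4: [0, 0, 0, 0, 0]
The echelon form has 4 nonzero rows, and every pivot lies in the first 4 columns, so rank(M) = rank([M|b]) = 4.
The system is consistent.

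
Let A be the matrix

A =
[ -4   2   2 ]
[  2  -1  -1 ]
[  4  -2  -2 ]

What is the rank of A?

1

Row reduce to echelon form.
R2 ← R2 + (1/2)·R1: [0, 0, 0]
R3 ← R3 + R1: [0, 0, 0]
Echelon form has 1 nonzero row, so rank(A) = 1.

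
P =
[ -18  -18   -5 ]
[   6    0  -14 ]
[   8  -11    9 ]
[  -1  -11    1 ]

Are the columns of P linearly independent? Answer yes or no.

yes

Row reduce P to echelon form.
R2 ← R2 + (1/3)·R1: [0, -6, -47/3]
R3 ← R3 + (4/9)·R1: [0, -19, 61/9]
R4 ← R4 − (1/18)·R1: [0, -10, 23/18]
R3 ← R3 − (19/6)·R2: [0, 0, 1015/18]
R4 ← R4 − (5/3)·R2: [0, 0, 493/18]
R4 ← R4 − (17/35)·R3: [0, 0, 0]
3 pivots among 3 columns.
Every column is a pivot column, so the columns are linearly independent.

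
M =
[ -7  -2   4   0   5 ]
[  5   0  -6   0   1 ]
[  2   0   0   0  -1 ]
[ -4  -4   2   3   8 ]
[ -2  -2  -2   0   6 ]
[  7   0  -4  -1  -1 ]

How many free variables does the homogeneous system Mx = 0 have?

1

Row reduce to echelon form.
R2 ← R2 + (5/7)·R1: [0, -10/7, -22/7, 0, 32/7]
R3 ← R3 + (2/7)·R1: [0, -4/7, 8/7, 0, 3/7]
R4 ← R4 − (4/7)·R1: [0, -20/7, -2/7, 3, 36/7]
R5 ← R5 − (2/7)·R1: [0, -10/7, -22/7, 0, 32/7]
R6 ← R6 + R1: [0, -2, 0, -1, 4]
R3 ← R3 − (2/5)·R2: [0, 0, 12/5, 0, -7/5]
R4 ← R4 − (2)·R2: [0, 0, 6, 3, -4]
R5 ← R5 − R2: [0, 0, 0, 0, 0]
R6 ← R6 − (7/5)·R2: [0, 0, 22/5, -1, -12/5]
R4 ← R4 − (5/2)·R3: [0, 0, 0, 3, -1/2]
R6 ← R6 − (11/6)·R3: [0, 0, 0, -1, 1/6]
R6 ← R6 + (1/3)·R4: [0, 0, 0, 0, 0]
4 nonzero rows, so rank(M) = 4.
M has 5 columns; by rank–nullity, nullity = 5 − 4 = 1.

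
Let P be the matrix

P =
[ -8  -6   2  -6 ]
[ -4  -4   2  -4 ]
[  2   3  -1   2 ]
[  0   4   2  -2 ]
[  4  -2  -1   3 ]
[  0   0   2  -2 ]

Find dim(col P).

3

Row reduce to echelon form.
R2 ← R2 − (1/2)·R1: [0, -1, 1, -1]
R3 ← R3 + (1/4)·R1: [0, 3/2, -1/2, 1/2]
R5 ← R5 + (1/2)·R1: [0, -5, 0, 0]
R3 ← R3 + (3/2)·R2: [0, 0, 1, -1]
R4 ← R4 + (4)·R2: [0, 0, 6, -6]
R5 ← R5 − (5)·R2: [0, 0, -5, 5]
R4 ← R4 − (6)·R3: [0, 0, 0, 0]
R5 ← R5 + (5)·R3: [0, 0, 0, 0]
R6 ← R6 − (2)·R3: [0, 0, 0, 0]
Echelon form has 3 nonzero rows, so rank(P) = 3.
The column space has dimension equal to the rank: 3.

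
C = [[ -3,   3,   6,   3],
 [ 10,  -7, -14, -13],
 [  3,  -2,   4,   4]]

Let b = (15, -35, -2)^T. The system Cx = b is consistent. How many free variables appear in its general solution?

1

Row reduce the augmented matrix [C | b].
R2 ← R2 + (10/3)·R1: [0, 3, 6, -3, 15]
R3 ← R3 + R1: [0, 1, 10, 7, 13]
R3 ← R3 − (1/3)·R2: [0, 0, 8, 8, 8]
The echelon form has 3 nonzero rows, and every pivot lies in the first 4 columns, so rank(C) = rank([C|b]) = 3.
The system is consistent.
Free variables = (unknowns) − (rank) = 4 − 3 = 1.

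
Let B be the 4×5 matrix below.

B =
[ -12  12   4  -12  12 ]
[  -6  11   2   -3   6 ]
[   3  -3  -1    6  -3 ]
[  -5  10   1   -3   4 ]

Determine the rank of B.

Row reduce to echelon form.
R2 ← R2 − (1/2)·R1: [0, 5, 0, 3, 0]
R3 ← R3 + (1/4)·R1: [0, 0, 0, 3, 0]
R4 ← R4 − (5/12)·R1: [0, 5, -2/3, 2, -1]
R4 ← R4 − R2: [0, 0, -2/3, -1, -1]
Swap R3 ↔ R4
Echelon form has 4 nonzero rows, so rank(B) = 4.

4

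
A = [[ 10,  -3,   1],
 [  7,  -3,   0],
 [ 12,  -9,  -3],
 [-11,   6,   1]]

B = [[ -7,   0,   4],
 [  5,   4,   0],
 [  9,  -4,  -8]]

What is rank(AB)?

First compute AB:
[[-76, -16,  32],
 [-64, -12,  28],
 [-156, -24,  72],
 [116,  20, -52]]
Now row reduce the product.
R2 ← R2 − (16/19)·R1: [0, 28/19, 20/19]
R3 ← R3 − (39/19)·R1: [0, 168/19, 120/19]
R4 ← R4 + (29/19)·R1: [0, -84/19, -60/19]
R3 ← R3 − (6)·R2: [0, 0, 0]
R4 ← R4 + (3)·R2: [0, 0, 0]
2 nonzero rows, so rank(AB) = 2.

2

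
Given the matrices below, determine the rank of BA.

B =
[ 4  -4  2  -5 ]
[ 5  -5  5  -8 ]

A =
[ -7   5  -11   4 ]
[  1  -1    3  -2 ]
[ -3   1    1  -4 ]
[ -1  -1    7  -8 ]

First compute BA:
[[-33,  31, -89,  56],
 [-47,  43, -121,  74]]
Now row reduce the product.
R2 ← R2 − (47/33)·R1: [0, -38/33, 190/33, -190/33]
2 nonzero rows, so rank(BA) = 2.

2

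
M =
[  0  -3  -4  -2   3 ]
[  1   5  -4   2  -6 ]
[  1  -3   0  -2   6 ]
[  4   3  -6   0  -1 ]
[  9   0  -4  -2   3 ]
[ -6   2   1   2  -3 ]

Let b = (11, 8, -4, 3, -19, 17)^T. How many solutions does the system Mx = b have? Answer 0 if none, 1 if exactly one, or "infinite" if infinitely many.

infinite

Row reduce the augmented matrix [M | b].
Swap R1 ↔ R2
R3 ← R3 − R1: [0, -8, 4, -4, 12, -12]
R4 ← R4 − (4)·R1: [0, -17, 10, -8, 23, -29]
R5 ← R5 − (9)·R1: [0, -45, 32, -20, 57, -91]
R6 ← R6 + (6)·R1: [0, 32, -23, 14, -39, 65]
R3 ← R3 − (8/3)·R2: [0, 0, 44/3, 4/3, 4, -124/3]
R4 ← R4 − (17/3)·R2: [0, 0, 98/3, 10/3, 6, -274/3]
R5 ← R5 − (15)·R2: [0, 0, 92, 10, 12, -256]
R6 ← R6 + (32/3)·R2: [0, 0, -197/3, -22/3, -7, 547/3]
R4 ← R4 − (49/22)·R3: [0, 0, 0, 4/11, -32/11, 8/11]
R5 ← R5 − (69/11)·R3: [0, 0, 0, 18/11, -144/11, 36/11]
R6 ← R6 + (197/44)·R3: [0, 0, 0, -15/11, 120/11, -30/11]
R5 ← R5 − (9/2)·R4: [0, 0, 0, 0, 0, 0]
R6 ← R6 + (15/4)·R4: [0, 0, 0, 0, 0, 0]
The echelon form has 4 nonzero rows, and every pivot lies in the first 5 columns, so rank(M) = rank([M|b]) = 4.
The system is consistent.
rank = 4 < 5 unknowns, so there are infinitely many solutions.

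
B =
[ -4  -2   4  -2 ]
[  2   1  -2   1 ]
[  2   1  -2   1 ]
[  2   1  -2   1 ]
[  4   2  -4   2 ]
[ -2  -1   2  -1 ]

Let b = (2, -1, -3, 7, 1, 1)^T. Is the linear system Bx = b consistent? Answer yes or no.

no

Row reduce the augmented matrix [B | b].
R2 ← R2 + (1/2)·R1: [0, 0, 0, 0, 0]
R3 ← R3 + (1/2)·R1: [0, 0, 0, 0, -2]
R4 ← R4 + (1/2)·R1: [0, 0, 0, 0, 8]
R5 ← R5 + R1: [0, 0, 0, 0, 3]
R6 ← R6 − (1/2)·R1: [0, 0, 0, 0, 0]
Swap R2 ↔ R3
R4 ← R4 + (4)·R2: [0, 0, 0, 0, 0]
R5 ← R5 + (3/2)·R2: [0, 0, 0, 0, 0]
The echelon form has 2 nonzero rows; the last pivot sits in the augmented column, so rank(B) = 1 but rank([B|b]) = 2.
Since the ranks differ, the system is inconsistent.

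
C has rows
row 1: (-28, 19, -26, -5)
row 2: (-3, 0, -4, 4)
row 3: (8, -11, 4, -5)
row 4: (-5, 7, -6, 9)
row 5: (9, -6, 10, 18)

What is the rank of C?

4

Row reduce to echelon form.
R2 ← R2 − (3/28)·R1: [0, -57/28, -17/14, 127/28]
R3 ← R3 + (2/7)·R1: [0, -39/7, -24/7, -45/7]
R4 ← R4 − (5/28)·R1: [0, 101/28, -19/14, 277/28]
R5 ← R5 + (9/28)·R1: [0, 3/28, 23/14, 459/28]
R3 ← R3 − (52/19)·R2: [0, 0, -2/19, -358/19]
R4 ← R4 + (101/57)·R2: [0, 0, -200/57, 1022/57]
R5 ← R5 + (1/19)·R2: [0, 0, 30/19, 316/19]
R4 ← R4 − (100/3)·R3: [0, 0, 0, 646]
R5 ← R5 + (15)·R3: [0, 0, 0, -266]
R5 ← R5 + (7/17)·R4: [0, 0, 0, 0]
Echelon form has 4 nonzero rows, so rank(C) = 4.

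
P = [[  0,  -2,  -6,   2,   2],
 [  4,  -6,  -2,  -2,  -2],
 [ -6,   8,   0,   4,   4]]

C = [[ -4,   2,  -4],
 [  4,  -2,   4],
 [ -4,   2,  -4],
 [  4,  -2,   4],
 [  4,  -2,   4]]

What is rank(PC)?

1

First compute PC:
[[ 32, -16,  32],
 [-48,  24, -48],
 [ 88, -44,  88]]
Now row reduce the product.
R2 ← R2 + (3/2)·R1: [0, 0, 0]
R3 ← R3 − (11/4)·R1: [0, 0, 0]
1 nonzero row, so rank(PC) = 1.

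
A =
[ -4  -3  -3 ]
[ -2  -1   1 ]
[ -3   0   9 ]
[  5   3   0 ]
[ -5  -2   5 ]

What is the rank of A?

2

Row reduce to echelon form.
R2 ← R2 − (1/2)·R1: [0, 1/2, 5/2]
R3 ← R3 − (3/4)·R1: [0, 9/4, 45/4]
R4 ← R4 + (5/4)·R1: [0, -3/4, -15/4]
R5 ← R5 − (5/4)·R1: [0, 7/4, 35/4]
R3 ← R3 − (9/2)·R2: [0, 0, 0]
R4 ← R4 + (3/2)·R2: [0, 0, 0]
R5 ← R5 − (7/2)·R2: [0, 0, 0]
Echelon form has 2 nonzero rows, so rank(A) = 2.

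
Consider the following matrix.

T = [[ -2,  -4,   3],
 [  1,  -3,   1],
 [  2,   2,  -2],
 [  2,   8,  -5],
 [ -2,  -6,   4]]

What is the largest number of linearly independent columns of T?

Row reduce to echelon form.
R2 ← R2 + (1/2)·R1: [0, -5, 5/2]
R3 ← R3 + R1: [0, -2, 1]
R4 ← R4 + R1: [0, 4, -2]
R5 ← R5 − R1: [0, -2, 1]
R3 ← R3 − (2/5)·R2: [0, 0, 0]
R4 ← R4 + (4/5)·R2: [0, 0, 0]
R5 ← R5 − (2/5)·R2: [0, 0, 0]
Echelon form has 2 nonzero rows, so rank(T) = 2.
The rank gives the maximum number of linearly independent columns: 2.

2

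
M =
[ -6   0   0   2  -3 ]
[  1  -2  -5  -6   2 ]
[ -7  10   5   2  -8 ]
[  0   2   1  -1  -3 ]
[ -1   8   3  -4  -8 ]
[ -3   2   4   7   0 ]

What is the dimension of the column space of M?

Row reduce to echelon form.
R2 ← R2 + (1/6)·R1: [0, -2, -5, -17/3, 3/2]
R3 ← R3 − (7/6)·R1: [0, 10, 5, -1/3, -9/2]
R5 ← R5 − (1/6)·R1: [0, 8, 3, -13/3, -15/2]
R6 ← R6 − (1/2)·R1: [0, 2, 4, 6, 3/2]
R3 ← R3 + (5)·R2: [0, 0, -20, -86/3, 3]
R4 ← R4 + R2: [0, 0, -4, -20/3, -3/2]
R5 ← R5 + (4)·R2: [0, 0, -17, -27, -3/2]
R6 ← R6 + R2: [0, 0, -1, 1/3, 3]
R4 ← R4 − (1/5)·R3: [0, 0, 0, -14/15, -21/10]
R5 ← R5 − (17/20)·R3: [0, 0, 0, -79/30, -81/20]
R6 ← R6 − (1/20)·R3: [0, 0, 0, 53/30, 57/20]
R5 ← R5 − (79/28)·R4: [0, 0, 0, 0, 15/8]
R6 ← R6 + (53/28)·R4: [0, 0, 0, 0, -9/8]
R6 ← R6 + (3/5)·R5: [0, 0, 0, 0, 0]
Echelon form has 5 nonzero rows, so rank(M) = 5.
The column space has dimension equal to the rank: 5.

5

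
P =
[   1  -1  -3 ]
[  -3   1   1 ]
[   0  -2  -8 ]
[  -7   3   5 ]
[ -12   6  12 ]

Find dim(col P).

Row reduce to echelon form.
R2 ← R2 + (3)·R1: [0, -2, -8]
R4 ← R4 + (7)·R1: [0, -4, -16]
R5 ← R5 + (12)·R1: [0, -6, -24]
R3 ← R3 − R2: [0, 0, 0]
R4 ← R4 − (2)·R2: [0, 0, 0]
R5 ← R5 − (3)·R2: [0, 0, 0]
Echelon form has 2 nonzero rows, so rank(P) = 2.
The column space has dimension equal to the rank: 2.

2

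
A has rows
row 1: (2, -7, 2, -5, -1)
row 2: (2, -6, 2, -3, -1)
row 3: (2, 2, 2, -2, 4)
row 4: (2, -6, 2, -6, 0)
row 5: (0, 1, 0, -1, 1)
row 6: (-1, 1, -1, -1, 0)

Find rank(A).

Row reduce to echelon form.
R2 ← R2 − R1: [0, 1, 0, 2, 0]
R3 ← R3 − R1: [0, 9, 0, 3, 5]
R4 ← R4 − R1: [0, 1, 0, -1, 1]
R6 ← R6 + (1/2)·R1: [0, -5/2, 0, -7/2, -1/2]
R3 ← R3 − (9)·R2: [0, 0, 0, -15, 5]
R4 ← R4 − R2: [0, 0, 0, -3, 1]
R5 ← R5 − R2: [0, 0, 0, -3, 1]
R6 ← R6 + (5/2)·R2: [0, 0, 0, 3/2, -1/2]
R4 ← R4 − (1/5)·R3: [0, 0, 0, 0, 0]
R5 ← R5 − (1/5)·R3: [0, 0, 0, 0, 0]
R6 ← R6 + (1/10)·R3: [0, 0, 0, 0, 0]
Echelon form has 3 nonzero rows, so rank(A) = 3.

3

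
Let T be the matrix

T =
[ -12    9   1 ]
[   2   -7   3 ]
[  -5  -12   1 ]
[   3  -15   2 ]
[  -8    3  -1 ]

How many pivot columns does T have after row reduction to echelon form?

3

Row reduce to echelon form.
R2 ← R2 + (1/6)·R1: [0, -11/2, 19/6]
R3 ← R3 − (5/12)·R1: [0, -63/4, 7/12]
R4 ← R4 + (1/4)·R1: [0, -51/4, 9/4]
R5 ← R5 − (2/3)·R1: [0, -3, -5/3]
R3 ← R3 − (63/22)·R2: [0, 0, -280/33]
R4 ← R4 − (51/22)·R2: [0, 0, -56/11]
R5 ← R5 − (6/11)·R2: [0, 0, -112/33]
R4 ← R4 − (3/5)·R3: [0, 0, 0]
R5 ← R5 − (2/5)·R3: [0, 0, 0]
Echelon form has 3 nonzero rows, so rank(T) = 3.
Each nonzero row contributes one pivot column: 3 pivot columns.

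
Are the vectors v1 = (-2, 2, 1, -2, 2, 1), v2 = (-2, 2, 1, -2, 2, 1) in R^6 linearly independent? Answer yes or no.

no

Form the matrix with these vectors as rows and row reduce.
R2 ← R2 − R1: [0, 0, 0, 0, 0, 0]
1 nonzero row, so the 2 vectors span a space of dimension 1.
Since 1 < 2, the vectors are linearly dependent.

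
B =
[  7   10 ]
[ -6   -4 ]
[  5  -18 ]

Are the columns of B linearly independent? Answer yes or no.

Row reduce B to echelon form.
R2 ← R2 + (6/7)·R1: [0, 32/7]
R3 ← R3 − (5/7)·R1: [0, -176/7]
R3 ← R3 + (11/2)·R2: [0, 0]
2 pivots among 2 columns.
Every column is a pivot column, so the columns are linearly independent.

yes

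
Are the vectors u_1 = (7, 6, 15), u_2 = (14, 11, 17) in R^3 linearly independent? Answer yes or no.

Form the matrix with these vectors as rows and row reduce.
R2 ← R2 − (2)·R1: [0, -1, -13]
2 nonzero rows, so the 2 vectors span a space of dimension 2.
Since 2 = 2, the vectors are linearly independent.

yes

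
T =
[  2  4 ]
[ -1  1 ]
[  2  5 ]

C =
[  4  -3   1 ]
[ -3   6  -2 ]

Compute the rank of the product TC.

2

First compute TC:
[[ -4,  18,  -6],
 [ -7,   9,  -3],
 [ -7,  24,  -8]]
Now row reduce the product.
R2 ← R2 − (7/4)·R1: [0, -45/2, 15/2]
R3 ← R3 − (7/4)·R1: [0, -15/2, 5/2]
R3 ← R3 − (1/3)·R2: [0, 0, 0]
2 nonzero rows, so rank(TC) = 2.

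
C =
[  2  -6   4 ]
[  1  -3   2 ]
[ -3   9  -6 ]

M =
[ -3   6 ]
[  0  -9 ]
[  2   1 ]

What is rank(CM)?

First compute CM:
[[  2,  70],
 [  1,  35],
 [ -3, -105]]
Now row reduce the product.
R2 ← R2 − (1/2)·R1: [0, 0]
R3 ← R3 + (3/2)·R1: [0, 0]
1 nonzero row, so rank(CM) = 1.

1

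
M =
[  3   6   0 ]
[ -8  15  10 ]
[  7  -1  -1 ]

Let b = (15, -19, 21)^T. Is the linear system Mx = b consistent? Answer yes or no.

yes

Row reduce the augmented matrix [M | b].
R2 ← R2 + (8/3)·R1: [0, 31, 10, 21]
R3 ← R3 − (7/3)·R1: [0, -15, -1, -14]
R3 ← R3 + (15/31)·R2: [0, 0, 119/31, -119/31]
The echelon form has 3 nonzero rows, and every pivot lies in the first 3 columns, so rank(M) = rank([M|b]) = 3.
The system is consistent.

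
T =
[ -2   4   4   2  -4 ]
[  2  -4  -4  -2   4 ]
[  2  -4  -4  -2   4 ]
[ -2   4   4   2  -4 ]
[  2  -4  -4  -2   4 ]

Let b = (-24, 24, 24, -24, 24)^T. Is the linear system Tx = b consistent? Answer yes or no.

yes

Row reduce the augmented matrix [T | b].
R2 ← R2 + R1: [0, 0, 0, 0, 0, 0]
R3 ← R3 + R1: [0, 0, 0, 0, 0, 0]
R4 ← R4 − R1: [0, 0, 0, 0, 0, 0]
R5 ← R5 + R1: [0, 0, 0, 0, 0, 0]
The echelon form has 1 nonzero rows, and every pivot lies in the first 5 columns, so rank(T) = rank([T|b]) = 1.
The system is consistent.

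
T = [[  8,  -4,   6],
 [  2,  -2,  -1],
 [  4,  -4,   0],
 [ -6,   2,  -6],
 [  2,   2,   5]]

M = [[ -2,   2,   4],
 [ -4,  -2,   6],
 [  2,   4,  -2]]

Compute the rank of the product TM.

2

First compute TM:
[[ 12,  48,  -4],
 [  2,   4,  -2],
 [  8,  16,  -8],
 [ -8, -40,   0],
 [ -2,  20,  10]]
Now row reduce the product.
R2 ← R2 − (1/6)·R1: [0, -4, -4/3]
R3 ← R3 − (2/3)·R1: [0, -16, -16/3]
R4 ← R4 + (2/3)·R1: [0, -8, -8/3]
R5 ← R5 + (1/6)·R1: [0, 28, 28/3]
R3 ← R3 − (4)·R2: [0, 0, 0]
R4 ← R4 − (2)·R2: [0, 0, 0]
R5 ← R5 + (7)·R2: [0, 0, 0]
2 nonzero rows, so rank(TM) = 2.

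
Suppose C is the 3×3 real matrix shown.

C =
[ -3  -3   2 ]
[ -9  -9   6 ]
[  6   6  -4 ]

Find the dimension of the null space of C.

Row reduce to echelon form.
R2 ← R2 − (3)·R1: [0, 0, 0]
R3 ← R3 + (2)·R1: [0, 0, 0]
1 nonzero row, so rank(C) = 1.
C has 3 columns; by rank–nullity, nullity = 3 − 1 = 2.

2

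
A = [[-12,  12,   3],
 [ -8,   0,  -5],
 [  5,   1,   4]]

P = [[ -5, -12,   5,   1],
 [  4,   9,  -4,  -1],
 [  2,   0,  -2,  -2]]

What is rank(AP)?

First compute AP:
[[114, 252, -114, -30],
 [ 30,  96, -30,   2],
 [-13, -51,  13,  -4]]
Now row reduce the product.
R2 ← R2 − (5/19)·R1: [0, 564/19, 0, 188/19]
R3 ← R3 + (13/114)·R1: [0, -423/19, 0, -141/19]
R3 ← R3 + (3/4)·R2: [0, 0, 0, 0]
2 nonzero rows, so rank(AP) = 2.

2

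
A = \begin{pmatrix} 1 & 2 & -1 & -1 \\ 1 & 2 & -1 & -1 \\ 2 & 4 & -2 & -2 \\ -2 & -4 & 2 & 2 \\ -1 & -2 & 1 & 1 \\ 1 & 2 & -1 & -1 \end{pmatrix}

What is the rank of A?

Row reduce to echelon form.
R2 ← R2 − R1: [0, 0, 0, 0]
R3 ← R3 − (2)·R1: [0, 0, 0, 0]
R4 ← R4 + (2)·R1: [0, 0, 0, 0]
R5 ← R5 + R1: [0, 0, 0, 0]
R6 ← R6 − R1: [0, 0, 0, 0]
Echelon form has 1 nonzero row, so rank(A) = 1.

1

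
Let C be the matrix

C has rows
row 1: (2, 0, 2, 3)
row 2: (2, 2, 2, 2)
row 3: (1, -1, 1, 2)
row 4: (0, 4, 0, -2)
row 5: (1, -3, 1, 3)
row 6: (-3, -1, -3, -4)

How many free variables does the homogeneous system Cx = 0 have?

2

Row reduce to echelon form.
R2 ← R2 − R1: [0, 2, 0, -1]
R3 ← R3 − (1/2)·R1: [0, -1, 0, 1/2]
R5 ← R5 − (1/2)·R1: [0, -3, 0, 3/2]
R6 ← R6 + (3/2)·R1: [0, -1, 0, 1/2]
R3 ← R3 + (1/2)·R2: [0, 0, 0, 0]
R4 ← R4 − (2)·R2: [0, 0, 0, 0]
R5 ← R5 + (3/2)·R2: [0, 0, 0, 0]
R6 ← R6 + (1/2)·R2: [0, 0, 0, 0]
2 nonzero rows, so rank(C) = 2.
C has 4 columns; by rank–nullity, nullity = 4 − 2 = 2.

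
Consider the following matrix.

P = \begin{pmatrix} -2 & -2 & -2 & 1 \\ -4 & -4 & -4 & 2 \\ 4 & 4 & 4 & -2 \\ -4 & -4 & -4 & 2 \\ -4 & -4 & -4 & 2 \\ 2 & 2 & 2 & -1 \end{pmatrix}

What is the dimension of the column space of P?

Row reduce to echelon form.
R2 ← R2 − (2)·R1: [0, 0, 0, 0]
R3 ← R3 + (2)·R1: [0, 0, 0, 0]
R4 ← R4 − (2)·R1: [0, 0, 0, 0]
R5 ← R5 − (2)·R1: [0, 0, 0, 0]
R6 ← R6 + R1: [0, 0, 0, 0]
Echelon form has 1 nonzero row, so rank(P) = 1.
The column space has dimension equal to the rank: 1.

1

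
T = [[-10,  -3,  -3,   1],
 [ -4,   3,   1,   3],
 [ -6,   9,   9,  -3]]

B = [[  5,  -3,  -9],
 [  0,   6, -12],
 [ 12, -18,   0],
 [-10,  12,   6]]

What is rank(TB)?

First compute TB:
[[-96,  78, 132],
 [-38,  48,  18],
 [108, -126, -72]]
Now row reduce the product.
R2 ← R2 − (19/48)·R1: [0, 137/8, -137/4]
R3 ← R3 + (9/8)·R1: [0, -153/4, 153/2]
R3 ← R3 + (306/137)·R2: [0, 0, 0]
2 nonzero rows, so rank(TB) = 2.

2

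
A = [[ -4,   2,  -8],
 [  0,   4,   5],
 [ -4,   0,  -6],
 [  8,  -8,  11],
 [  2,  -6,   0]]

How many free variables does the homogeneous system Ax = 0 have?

0

Row reduce to echelon form.
R3 ← R3 − R1: [0, -2, 2]
R4 ← R4 + (2)·R1: [0, -4, -5]
R5 ← R5 + (1/2)·R1: [0, -5, -4]
R3 ← R3 + (1/2)·R2: [0, 0, 9/2]
R4 ← R4 + R2: [0, 0, 0]
R5 ← R5 + (5/4)·R2: [0, 0, 9/4]
R5 ← R5 − (1/2)·R3: [0, 0, 0]
3 nonzero rows, so rank(A) = 3.
A has 3 columns; by rank–nullity, nullity = 3 − 3 = 0.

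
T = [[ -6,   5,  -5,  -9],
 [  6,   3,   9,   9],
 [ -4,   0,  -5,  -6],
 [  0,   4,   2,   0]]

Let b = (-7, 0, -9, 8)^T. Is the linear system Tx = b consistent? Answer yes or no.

Row reduce the augmented matrix [T | b].
R2 ← R2 + R1: [0, 8, 4, 0, -7]
R3 ← R3 − (2/3)·R1: [0, -10/3, -5/3, 0, -13/3]
R3 ← R3 + (5/12)·R2: [0, 0, 0, 0, -29/4]
R4 ← R4 − (1/2)·R2: [0, 0, 0, 0, 23/2]
R4 ← R4 + (46/29)·R3: [0, 0, 0, 0, 0]
The echelon form has 3 nonzero rows; the last pivot sits in the augmented column, so rank(T) = 2 but rank([T|b]) = 3.
Since the ranks differ, the system is inconsistent.

no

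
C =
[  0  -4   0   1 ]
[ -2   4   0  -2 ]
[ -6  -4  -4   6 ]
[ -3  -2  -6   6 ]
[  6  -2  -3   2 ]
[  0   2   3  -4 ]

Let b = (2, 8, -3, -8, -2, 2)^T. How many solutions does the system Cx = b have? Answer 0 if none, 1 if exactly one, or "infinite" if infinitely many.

Row reduce the augmented matrix [C | b].
Swap R1 ↔ R2
R3 ← R3 − (3)·R1: [0, -16, -4, 12, -27]
R4 ← R4 − (3/2)·R1: [0, -8, -6, 9, -20]
R5 ← R5 + (3)·R1: [0, 10, -3, -4, 22]
R3 ← R3 − (4)·R2: [0, 0, -4, 8, -35]
R4 ← R4 − (2)·R2: [0, 0, -6, 7, -24]
R5 ← R5 + (5/2)·R2: [0, 0, -3, -3/2, 27]
R6 ← R6 + (1/2)·R2: [0, 0, 3, -7/2, 3]
R4 ← R4 − (3/2)·R3: [0, 0, 0, -5, 57/2]
R5 ← R5 − (3/4)·R3: [0, 0, 0, -15/2, 213/4]
R6 ← R6 + (3/4)·R3: [0, 0, 0, 5/2, -93/4]
R5 ← R5 − (3/2)·R4: [0, 0, 0, 0, 21/2]
R6 ← R6 + (1/2)·R4: [0, 0, 0, 0, -9]
R6 ← R6 + (6/7)·R5: [0, 0, 0, 0, 0]
The echelon form has 5 nonzero rows; the last pivot sits in the augmented column, so rank(C) = 4 but rank([C|b]) = 5.
Since the ranks differ, the system is inconsistent.
It has no solutions.

0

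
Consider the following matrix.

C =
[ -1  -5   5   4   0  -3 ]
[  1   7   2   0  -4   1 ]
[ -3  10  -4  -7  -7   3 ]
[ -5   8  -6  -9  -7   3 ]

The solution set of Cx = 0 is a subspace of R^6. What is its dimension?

Row reduce to echelon form.
R2 ← R2 + R1: [0, 2, 7, 4, -4, -2]
R3 ← R3 − (3)·R1: [0, 25, -19, -19, -7, 12]
R4 ← R4 − (5)·R1: [0, 33, -31, -29, -7, 18]
R3 ← R3 − (25/2)·R2: [0, 0, -213/2, -69, 43, 37]
R4 ← R4 − (33/2)·R2: [0, 0, -293/2, -95, 59, 51]
R4 ← R4 − (293/213)·R3: [0, 0, 0, -6/71, -32/213, 22/213]
4 nonzero rows, so rank(C) = 4.
C has 6 columns; by rank–nullity, nullity = 6 − 4 = 2.

2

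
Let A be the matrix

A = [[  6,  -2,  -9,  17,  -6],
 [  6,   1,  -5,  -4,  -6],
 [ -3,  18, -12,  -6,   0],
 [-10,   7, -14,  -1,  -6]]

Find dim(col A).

Row reduce to echelon form.
R2 ← R2 − R1: [0, 3, 4, -21, 0]
R3 ← R3 + (1/2)·R1: [0, 17, -33/2, 5/2, -3]
R4 ← R4 + (5/3)·R1: [0, 11/3, -29, 82/3, -16]
R3 ← R3 − (17/3)·R2: [0, 0, -235/6, 243/2, -3]
R4 ← R4 − (11/9)·R2: [0, 0, -305/9, 53, -16]
R4 ← R4 − (122/141)·R3: [0, 0, 0, -2450/47, -630/47]
Echelon form has 4 nonzero rows, so rank(A) = 4.
The column space has dimension equal to the rank: 4.

4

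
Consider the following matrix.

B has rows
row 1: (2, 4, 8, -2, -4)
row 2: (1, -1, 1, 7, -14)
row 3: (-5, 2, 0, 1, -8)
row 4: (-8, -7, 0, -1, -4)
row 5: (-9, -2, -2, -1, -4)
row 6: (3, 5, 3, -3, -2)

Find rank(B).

Row reduce to echelon form.
R2 ← R2 − (1/2)·R1: [0, -3, -3, 8, -12]
R3 ← R3 + (5/2)·R1: [0, 12, 20, -4, -18]
R4 ← R4 + (4)·R1: [0, 9, 32, -9, -20]
R5 ← R5 + (9/2)·R1: [0, 16, 34, -10, -22]
R6 ← R6 − (3/2)·R1: [0, -1, -9, 0, 4]
R3 ← R3 + (4)·R2: [0, 0, 8, 28, -66]
R4 ← R4 + (3)·R2: [0, 0, 23, 15, -56]
R5 ← R5 + (16/3)·R2: [0, 0, 18, 98/3, -86]
R6 ← R6 − (1/3)·R2: [0, 0, -8, -8/3, 8]
R4 ← R4 − (23/8)·R3: [0, 0, 0, -131/2, 535/4]
R5 ← R5 − (9/4)·R3: [0, 0, 0, -91/3, 125/2]
R6 ← R6 + R3: [0, 0, 0, 76/3, -58]
R5 ← R5 − (182/393)·R4: [0, 0, 0, 0, 220/393]
R6 ← R6 + (152/393)·R4: [0, 0, 0, 0, -2464/393]
R6 ← R6 + (56/5)·R5: [0, 0, 0, 0, 0]
Echelon form has 5 nonzero rows, so rank(B) = 5.

5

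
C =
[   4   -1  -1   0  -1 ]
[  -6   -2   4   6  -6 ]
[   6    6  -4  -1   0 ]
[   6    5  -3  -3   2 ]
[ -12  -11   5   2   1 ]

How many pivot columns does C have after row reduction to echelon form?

Row reduce to echelon form.
R2 ← R2 + (3/2)·R1: [0, -7/2, 5/2, 6, -15/2]
R3 ← R3 − (3/2)·R1: [0, 15/2, -5/2, -1, 3/2]
R4 ← R4 − (3/2)·R1: [0, 13/2, -3/2, -3, 7/2]
R5 ← R5 + (3)·R1: [0, -14, 2, 2, -2]
R3 ← R3 + (15/7)·R2: [0, 0, 20/7, 83/7, -102/7]
R4 ← R4 + (13/7)·R2: [0, 0, 22/7, 57/7, -73/7]
R5 ← R5 − (4)·R2: [0, 0, -8, -22, 28]
R4 ← R4 − (11/10)·R3: [0, 0, 0, -49/10, 28/5]
R5 ← R5 + (14/5)·R3: [0, 0, 0, 56/5, -64/5]
R5 ← R5 + (16/7)·R4: [0, 0, 0, 0, 0]
Echelon form has 4 nonzero rows, so rank(C) = 4.
Each nonzero row contributes one pivot column: 4 pivot columns.

4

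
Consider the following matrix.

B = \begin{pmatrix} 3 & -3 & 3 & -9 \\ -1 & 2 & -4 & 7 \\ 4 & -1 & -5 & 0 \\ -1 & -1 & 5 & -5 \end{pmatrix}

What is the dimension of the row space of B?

Row reduce to echelon form.
R2 ← R2 + (1/3)·R1: [0, 1, -3, 4]
R3 ← R3 − (4/3)·R1: [0, 3, -9, 12]
R4 ← R4 + (1/3)·R1: [0, -2, 6, -8]
R3 ← R3 − (3)·R2: [0, 0, 0, 0]
R4 ← R4 + (2)·R2: [0, 0, 0, 0]
Echelon form has 2 nonzero rows, so rank(B) = 2.
The row space has dimension equal to the rank: 2.

2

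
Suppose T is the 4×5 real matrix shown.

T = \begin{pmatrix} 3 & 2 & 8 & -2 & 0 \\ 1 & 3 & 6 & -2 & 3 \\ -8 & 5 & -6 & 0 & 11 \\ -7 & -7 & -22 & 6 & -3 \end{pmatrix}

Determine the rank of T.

Row reduce to echelon form.
R2 ← R2 − (1/3)·R1: [0, 7/3, 10/3, -4/3, 3]
R3 ← R3 + (8/3)·R1: [0, 31/3, 46/3, -16/3, 11]
R4 ← R4 + (7/3)·R1: [0, -7/3, -10/3, 4/3, -3]
R3 ← R3 − (31/7)·R2: [0, 0, 4/7, 4/7, -16/7]
R4 ← R4 + R2: [0, 0, 0, 0, 0]
Echelon form has 3 nonzero rows, so rank(T) = 3.

3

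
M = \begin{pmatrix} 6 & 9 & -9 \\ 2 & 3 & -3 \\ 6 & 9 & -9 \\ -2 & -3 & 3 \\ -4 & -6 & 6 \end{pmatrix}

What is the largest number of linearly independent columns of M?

1

Row reduce to echelon form.
R2 ← R2 − (1/3)·R1: [0, 0, 0]
R3 ← R3 − R1: [0, 0, 0]
R4 ← R4 + (1/3)·R1: [0, 0, 0]
R5 ← R5 + (2/3)·R1: [0, 0, 0]
Echelon form has 1 nonzero row, so rank(M) = 1.
The rank gives the maximum number of linearly independent columns: 1.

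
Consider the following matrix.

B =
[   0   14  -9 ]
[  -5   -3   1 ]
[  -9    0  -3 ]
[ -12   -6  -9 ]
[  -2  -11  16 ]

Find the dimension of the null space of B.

Row reduce to echelon form.
Swap R1 ↔ R2
R3 ← R3 − (9/5)·R1: [0, 27/5, -24/5]
R4 ← R4 − (12/5)·R1: [0, 6/5, -57/5]
R5 ← R5 − (2/5)·R1: [0, -49/5, 78/5]
R3 ← R3 − (27/70)·R2: [0, 0, -93/70]
R4 ← R4 − (3/35)·R2: [0, 0, -372/35]
R5 ← R5 + (7/10)·R2: [0, 0, 93/10]
R4 ← R4 − (8)·R3: [0, 0, 0]
R5 ← R5 + (7)·R3: [0, 0, 0]
3 nonzero rows, so rank(B) = 3.
B has 3 columns; by rank–nullity, nullity = 3 − 3 = 0.

0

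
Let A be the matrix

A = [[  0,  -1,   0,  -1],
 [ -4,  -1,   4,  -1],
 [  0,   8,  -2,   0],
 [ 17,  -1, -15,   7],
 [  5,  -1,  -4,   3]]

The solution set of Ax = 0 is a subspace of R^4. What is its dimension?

1

Row reduce to echelon form.
Swap R1 ↔ R2
R4 ← R4 + (17/4)·R1: [0, -21/4, 2, 11/4]
R5 ← R5 + (5/4)·R1: [0, -9/4, 1, 7/4]
R3 ← R3 + (8)·R2: [0, 0, -2, -8]
R4 ← R4 − (21/4)·R2: [0, 0, 2, 8]
R5 ← R5 − (9/4)·R2: [0, 0, 1, 4]
R4 ← R4 + R3: [0, 0, 0, 0]
R5 ← R5 + (1/2)·R3: [0, 0, 0, 0]
3 nonzero rows, so rank(A) = 3.
A has 4 columns; by rank–nullity, nullity = 4 − 3 = 1.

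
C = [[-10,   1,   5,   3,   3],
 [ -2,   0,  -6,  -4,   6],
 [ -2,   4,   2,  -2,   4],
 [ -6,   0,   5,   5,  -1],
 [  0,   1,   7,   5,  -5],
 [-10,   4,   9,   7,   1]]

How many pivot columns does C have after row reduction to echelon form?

Row reduce to echelon form.
R2 ← R2 − (1/5)·R1: [0, -1/5, -7, -23/5, 27/5]
R3 ← R3 − (1/5)·R1: [0, 19/5, 1, -13/5, 17/5]
R4 ← R4 − (3/5)·R1: [0, -3/5, 2, 16/5, -14/5]
R6 ← R6 − R1: [0, 3, 4, 4, -2]
R3 ← R3 + (19)·R2: [0, 0, -132, -90, 106]
R4 ← R4 − (3)·R2: [0, 0, 23, 17, -19]
R5 ← R5 + (5)·R2: [0, 0, -28, -18, 22]
R6 ← R6 + (15)·R2: [0, 0, -101, -65, 79]
R4 ← R4 + (23/132)·R3: [0, 0, 0, 29/22, -35/66]
R5 ← R5 − (7/33)·R3: [0, 0, 0, 12/11, -16/33]
R6 ← R6 − (101/132)·R3: [0, 0, 0, 85/22, -139/66]
R5 ← R5 − (24/29)·R4: [0, 0, 0, 0, -4/87]
R6 ← R6 − (85/29)·R4: [0, 0, 0, 0, -16/29]
R6 ← R6 − (12)·R5: [0, 0, 0, 0, 0]
Echelon form has 5 nonzero rows, so rank(C) = 5.
Each nonzero row contributes one pivot column: 5 pivot columns.

5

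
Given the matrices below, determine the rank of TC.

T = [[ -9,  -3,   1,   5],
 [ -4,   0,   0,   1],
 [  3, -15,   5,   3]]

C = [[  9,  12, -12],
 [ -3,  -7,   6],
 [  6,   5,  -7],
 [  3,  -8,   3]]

First compute TC:
[[-51, -122,  98],
 [-33, -56,  51],
 [111, 142, -152]]
Now row reduce the product.
R2 ← R2 − (11/17)·R1: [0, 390/17, -211/17]
R3 ← R3 + (37/17)·R1: [0, -2100/17, 1042/17]
R3 ← R3 + (70/13)·R2: [0, 0, -72/13]
3 nonzero rows, so rank(TC) = 3.

3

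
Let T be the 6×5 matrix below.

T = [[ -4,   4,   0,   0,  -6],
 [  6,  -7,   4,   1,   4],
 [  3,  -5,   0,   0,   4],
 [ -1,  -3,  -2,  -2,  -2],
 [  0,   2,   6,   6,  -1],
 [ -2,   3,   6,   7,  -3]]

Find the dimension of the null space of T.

Row reduce to echelon form.
R2 ← R2 + (3/2)·R1: [0, -1, 4, 1, -5]
R3 ← R3 + (3/4)·R1: [0, -2, 0, 0, -1/2]
R4 ← R4 − (1/4)·R1: [0, -4, -2, -2, -1/2]
R6 ← R6 − (1/2)·R1: [0, 1, 6, 7, 0]
R3 ← R3 − (2)·R2: [0, 0, -8, -2, 19/2]
R4 ← R4 − (4)·R2: [0, 0, -18, -6, 39/2]
R5 ← R5 + (2)·R2: [0, 0, 14, 8, -11]
R6 ← R6 + R2: [0, 0, 10, 8, -5]
R4 ← R4 − (9/4)·R3: [0, 0, 0, -3/2, -15/8]
R5 ← R5 + (7/4)·R3: [0, 0, 0, 9/2, 45/8]
R6 ← R6 + (5/4)·R3: [0, 0, 0, 11/2, 55/8]
R5 ← R5 + (3)·R4: [0, 0, 0, 0, 0]
R6 ← R6 + (11/3)·R4: [0, 0, 0, 0, 0]
4 nonzero rows, so rank(T) = 4.
T has 5 columns; by rank–nullity, nullity = 5 − 4 = 1.

1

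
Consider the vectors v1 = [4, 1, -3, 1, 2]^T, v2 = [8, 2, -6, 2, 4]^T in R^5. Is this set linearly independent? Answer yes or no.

Form the matrix with these vectors as rows and row reduce.
R2 ← R2 − (2)·R1: [0, 0, 0, 0, 0]
1 nonzero row, so the 2 vectors span a space of dimension 1.
Since 1 < 2, the vectors are linearly dependent.

no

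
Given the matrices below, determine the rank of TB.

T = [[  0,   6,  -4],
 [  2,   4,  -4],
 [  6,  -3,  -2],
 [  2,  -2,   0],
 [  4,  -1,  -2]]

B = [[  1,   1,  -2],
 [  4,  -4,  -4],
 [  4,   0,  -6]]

First compute TB:
[[  8, -24,   0],
 [  2, -14,   4],
 [-14,  18,  12],
 [ -6,  10,   4],
 [ -8,   8,   8]]
Now row reduce the product.
R2 ← R2 − (1/4)·R1: [0, -8, 4]
R3 ← R3 + (7/4)·R1: [0, -24, 12]
R4 ← R4 + (3/4)·R1: [0, -8, 4]
R5 ← R5 + R1: [0, -16, 8]
R3 ← R3 − (3)·R2: [0, 0, 0]
R4 ← R4 − R2: [0, 0, 0]
R5 ← R5 − (2)·R2: [0, 0, 0]
2 nonzero rows, so rank(TB) = 2.

2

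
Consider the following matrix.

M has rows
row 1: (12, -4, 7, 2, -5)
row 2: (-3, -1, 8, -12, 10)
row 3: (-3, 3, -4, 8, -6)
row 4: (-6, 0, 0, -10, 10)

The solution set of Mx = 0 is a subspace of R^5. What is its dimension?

2

Row reduce to echelon form.
R2 ← R2 + (1/4)·R1: [0, -2, 39/4, -23/2, 35/4]
R3 ← R3 + (1/4)·R1: [0, 2, -9/4, 17/2, -29/4]
R4 ← R4 + (1/2)·R1: [0, -2, 7/2, -9, 15/2]
R3 ← R3 + R2: [0, 0, 15/2, -3, 3/2]
R4 ← R4 − R2: [0, 0, -25/4, 5/2, -5/4]
R4 ← R4 + (5/6)·R3: [0, 0, 0, 0, 0]
3 nonzero rows, so rank(M) = 3.
M has 5 columns; by rank–nullity, nullity = 5 − 3 = 2.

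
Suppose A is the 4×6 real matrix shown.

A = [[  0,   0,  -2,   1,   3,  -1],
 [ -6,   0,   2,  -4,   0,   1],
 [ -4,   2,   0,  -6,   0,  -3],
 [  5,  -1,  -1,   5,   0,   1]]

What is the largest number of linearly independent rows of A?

Row reduce to echelon form.
Swap R1 ↔ R2
R3 ← R3 − (2/3)·R1: [0, 2, -4/3, -10/3, 0, -11/3]
R4 ← R4 + (5/6)·R1: [0, -1, 2/3, 5/3, 0, 11/6]
Swap R2 ↔ R3
R4 ← R4 + (1/2)·R2: [0, 0, 0, 0, 0, 0]
Echelon form has 3 nonzero rows, so rank(A) = 3.
The rank gives the maximum number of linearly independent rows: 3.

3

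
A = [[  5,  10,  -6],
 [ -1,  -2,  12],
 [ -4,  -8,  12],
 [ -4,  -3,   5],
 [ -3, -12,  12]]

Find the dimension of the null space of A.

Row reduce to echelon form.
R2 ← R2 + (1/5)·R1: [0, 0, 54/5]
R3 ← R3 + (4/5)·R1: [0, 0, 36/5]
R4 ← R4 + (4/5)·R1: [0, 5, 1/5]
R5 ← R5 + (3/5)·R1: [0, -6, 42/5]
Swap R2 ↔ R4
R5 ← R5 + (6/5)·R2: [0, 0, 216/25]
R4 ← R4 − (3/2)·R3: [0, 0, 0]
R5 ← R5 − (6/5)·R3: [0, 0, 0]
3 nonzero rows, so rank(A) = 3.
A has 3 columns; by rank–nullity, nullity = 3 − 3 = 0.

0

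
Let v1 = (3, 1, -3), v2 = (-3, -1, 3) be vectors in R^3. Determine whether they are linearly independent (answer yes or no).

Form the matrix with these vectors as rows and row reduce.
R2 ← R2 + R1: [0, 0, 0]
1 nonzero row, so the 2 vectors span a space of dimension 1.
Since 1 < 2, the vectors are linearly dependent.

no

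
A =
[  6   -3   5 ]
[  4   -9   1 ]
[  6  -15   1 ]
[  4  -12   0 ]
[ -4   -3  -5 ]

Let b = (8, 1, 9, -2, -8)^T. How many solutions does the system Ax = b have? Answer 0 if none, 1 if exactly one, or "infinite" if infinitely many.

Row reduce the augmented matrix [A | b].
R2 ← R2 − (2/3)·R1: [0, -7, -7/3, -13/3]
R3 ← R3 − R1: [0, -12, -4, 1]
R4 ← R4 − (2/3)·R1: [0, -10, -10/3, -22/3]
R5 ← R5 + (2/3)·R1: [0, -5, -5/3, -8/3]
R3 ← R3 − (12/7)·R2: [0, 0, 0, 59/7]
R4 ← R4 − (10/7)·R2: [0, 0, 0, -8/7]
R5 ← R5 − (5/7)·R2: [0, 0, 0, 3/7]
R4 ← R4 + (8/59)·R3: [0, 0, 0, 0]
R5 ← R5 − (3/59)·R3: [0, 0, 0, 0]
The echelon form has 3 nonzero rows; the last pivot sits in the augmented column, so rank(A) = 2 but rank([A|b]) = 3.
Since the ranks differ, the system is inconsistent.
It has no solutions.

0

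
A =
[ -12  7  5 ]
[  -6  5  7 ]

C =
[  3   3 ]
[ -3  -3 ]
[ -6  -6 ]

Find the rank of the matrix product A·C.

First compute AC:
[[-87, -87],
 [-75, -75]]
Now row reduce the product.
R2 ← R2 − (25/29)·R1: [0, 0]
1 nonzero row, so rank(AC) = 1.

1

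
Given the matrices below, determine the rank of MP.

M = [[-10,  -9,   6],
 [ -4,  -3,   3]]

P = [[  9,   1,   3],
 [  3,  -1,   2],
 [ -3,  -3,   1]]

2

First compute MP:
[[-135, -19, -42],
 [-54, -10, -15]]
Now row reduce the product.
R2 ← R2 − (2/5)·R1: [0, -12/5, 9/5]
2 nonzero rows, so rank(MP) = 2.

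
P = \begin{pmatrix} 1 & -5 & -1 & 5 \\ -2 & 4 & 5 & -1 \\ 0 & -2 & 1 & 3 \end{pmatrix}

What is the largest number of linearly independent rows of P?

2

Row reduce to echelon form.
R2 ← R2 + (2)·R1: [0, -6, 3, 9]
R3 ← R3 − (1/3)·R2: [0, 0, 0, 0]
Echelon form has 2 nonzero rows, so rank(P) = 2.
The rank gives the maximum number of linearly independent rows: 2.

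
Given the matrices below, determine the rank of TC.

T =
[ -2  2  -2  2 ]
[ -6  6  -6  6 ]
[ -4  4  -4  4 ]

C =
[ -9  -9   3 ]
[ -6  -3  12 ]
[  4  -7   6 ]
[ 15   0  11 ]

1

First compute TC:
[[ 28,  26,  28],
 [ 84,  78,  84],
 [ 56,  52,  56]]
Now row reduce the product.
R2 ← R2 − (3)·R1: [0, 0, 0]
R3 ← R3 − (2)·R1: [0, 0, 0]
1 nonzero row, so rank(TC) = 1.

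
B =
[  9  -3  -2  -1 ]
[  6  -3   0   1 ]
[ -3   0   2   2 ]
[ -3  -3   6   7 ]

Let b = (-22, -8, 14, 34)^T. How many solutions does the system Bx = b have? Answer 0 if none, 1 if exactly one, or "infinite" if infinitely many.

infinite

Row reduce the augmented matrix [B | b].
R2 ← R2 − (2/3)·R1: [0, -1, 4/3, 5/3, 20/3]
R3 ← R3 + (1/3)·R1: [0, -1, 4/3, 5/3, 20/3]
R4 ← R4 + (1/3)·R1: [0, -4, 16/3, 20/3, 80/3]
R3 ← R3 − R2: [0, 0, 0, 0, 0]
R4 ← R4 − (4)·R2: [0, 0, 0, 0, 0]
The echelon form has 2 nonzero rows, and every pivot lies in the first 4 columns, so rank(B) = rank([B|b]) = 2.
The system is consistent.
rank = 2 < 4 unknowns, so there are infinitely many solutions.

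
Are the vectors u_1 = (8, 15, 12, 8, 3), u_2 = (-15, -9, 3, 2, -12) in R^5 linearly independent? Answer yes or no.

Form the matrix with these vectors as rows and row reduce.
R2 ← R2 + (15/8)·R1: [0, 153/8, 51/2, 17, -51/8]
2 nonzero rows, so the 2 vectors span a space of dimension 2.
Since 2 = 2, the vectors are linearly independent.

yes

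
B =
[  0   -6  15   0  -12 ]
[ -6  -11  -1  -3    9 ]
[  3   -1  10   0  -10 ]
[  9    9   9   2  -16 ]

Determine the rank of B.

Row reduce to echelon form.
Swap R1 ↔ R2
R3 ← R3 + (1/2)·R1: [0, -13/2, 19/2, -3/2, -11/2]
R4 ← R4 + (3/2)·R1: [0, -15/2, 15/2, -5/2, -5/2]
R3 ← R3 − (13/12)·R2: [0, 0, -27/4, -3/2, 15/2]
R4 ← R4 − (5/4)·R2: [0, 0, -45/4, -5/2, 25/2]
R4 ← R4 − (5/3)·R3: [0, 0, 0, 0, 0]
Echelon form has 3 nonzero rows, so rank(B) = 3.

3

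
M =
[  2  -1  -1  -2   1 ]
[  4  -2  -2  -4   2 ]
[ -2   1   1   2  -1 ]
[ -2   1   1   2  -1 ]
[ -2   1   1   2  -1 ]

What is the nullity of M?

4

Row reduce to echelon form.
R2 ← R2 − (2)·R1: [0, 0, 0, 0, 0]
R3 ← R3 + R1: [0, 0, 0, 0, 0]
R4 ← R4 + R1: [0, 0, 0, 0, 0]
R5 ← R5 + R1: [0, 0, 0, 0, 0]
1 nonzero row, so rank(M) = 1.
M has 5 columns; by rank–nullity, nullity = 5 − 1 = 4.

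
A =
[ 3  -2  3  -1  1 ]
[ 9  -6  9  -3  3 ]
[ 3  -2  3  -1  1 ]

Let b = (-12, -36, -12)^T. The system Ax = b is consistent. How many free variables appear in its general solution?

Row reduce the augmented matrix [A | b].
R2 ← R2 − (3)·R1: [0, 0, 0, 0, 0, 0]
R3 ← R3 − R1: [0, 0, 0, 0, 0, 0]
The echelon form has 1 nonzero rows, and every pivot lies in the first 5 columns, so rank(A) = rank([A|b]) = 1.
The system is consistent.
Free variables = (unknowns) − (rank) = 5 − 1 = 4.

4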